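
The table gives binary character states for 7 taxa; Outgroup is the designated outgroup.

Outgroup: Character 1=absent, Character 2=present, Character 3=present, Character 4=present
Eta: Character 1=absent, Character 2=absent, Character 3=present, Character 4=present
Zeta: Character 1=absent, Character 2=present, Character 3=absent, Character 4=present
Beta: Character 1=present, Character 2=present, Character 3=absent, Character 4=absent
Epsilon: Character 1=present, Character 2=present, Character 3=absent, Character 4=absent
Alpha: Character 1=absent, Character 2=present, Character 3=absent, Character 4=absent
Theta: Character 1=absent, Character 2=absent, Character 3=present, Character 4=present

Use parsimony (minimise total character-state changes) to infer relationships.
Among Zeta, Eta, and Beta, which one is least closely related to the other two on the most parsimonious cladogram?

Character polarity is set by the outgroup: the derived state is whichever differs from the outgroup's state, so for Character 2, Character 3, Character 4 the derived state is 'absent', and for the remaining characters it is 'present'.
Only Beta and Epsilon show the derived state 'present' for Character 1, supporting them as a clade.
Character 2 (derived state 'absent') is shared by Eta and Theta — a synapomorphy uniting that clade.
Character 3: derived state 'absent' in Alpha, Beta, Epsilon, and Zeta only — synapomorphy for {Alpha, Beta, Epsilon, Zeta}.
Only Alpha, Beta, and Epsilon show the derived state 'absent' for Character 4, supporting them as a clade.
Most parsimonious ingroup topology: ((Eta,Theta),(Zeta,((Beta,Epsilon),Alpha))).
Beta and Zeta share a more recent common ancestor with each other than either does with Eta, so Eta is the least closely related of the three.

Eta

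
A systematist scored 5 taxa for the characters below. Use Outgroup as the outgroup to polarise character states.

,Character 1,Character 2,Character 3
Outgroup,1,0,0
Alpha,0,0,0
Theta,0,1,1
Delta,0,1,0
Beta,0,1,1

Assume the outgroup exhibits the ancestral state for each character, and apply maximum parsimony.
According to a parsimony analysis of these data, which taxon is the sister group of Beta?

Theta

Character polarity is set by the outgroup: the derived state is whichever differs from the outgroup's state, so for Character 1 the derived state is '0', and for the remaining characters it is '1'.
Character 1 (derived state '0') is shared by all ingroup taxa — unites the whole ingroup.
Character 2 (derived state '1') is shared by Beta, Delta, and Theta — a synapomorphy uniting that clade.
Character 3 (derived state '1') is shared by Beta and Theta — a synapomorphy uniting that clade.
Most parsimonious ingroup topology: (Alpha,((Theta,Beta),Delta)).
Beta and Theta form a cherry on this tree, so they are sister taxa.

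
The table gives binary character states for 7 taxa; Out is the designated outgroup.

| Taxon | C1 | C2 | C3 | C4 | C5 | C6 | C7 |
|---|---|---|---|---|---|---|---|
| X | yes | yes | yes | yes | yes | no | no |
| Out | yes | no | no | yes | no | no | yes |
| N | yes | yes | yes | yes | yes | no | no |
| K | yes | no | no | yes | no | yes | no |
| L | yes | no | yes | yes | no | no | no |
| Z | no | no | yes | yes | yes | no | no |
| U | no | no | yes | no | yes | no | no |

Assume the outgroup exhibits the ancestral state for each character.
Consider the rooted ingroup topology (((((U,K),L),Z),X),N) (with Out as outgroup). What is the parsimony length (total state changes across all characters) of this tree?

Map each character onto (((((U,K),L),Z),X),N) (rooted by Out) and count the minimum state changes it requires (Fitch parsimony):
C1: 2; C2: 2; C3: 2; C4: 1; C5: 3; C6: 1; C7: 1.
Total tree length = 12.

12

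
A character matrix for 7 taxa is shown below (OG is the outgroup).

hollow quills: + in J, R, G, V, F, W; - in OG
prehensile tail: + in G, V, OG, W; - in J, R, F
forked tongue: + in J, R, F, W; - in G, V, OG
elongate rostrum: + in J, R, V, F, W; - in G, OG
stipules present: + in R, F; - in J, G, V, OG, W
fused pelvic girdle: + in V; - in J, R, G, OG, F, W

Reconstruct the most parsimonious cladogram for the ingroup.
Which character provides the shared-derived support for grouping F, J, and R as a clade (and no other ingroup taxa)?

prehensile tail

Character polarity is set by the outgroup: the derived state is whichever differs from the outgroup's state, so for prehensile tail the derived state is '-', and for the remaining characters it is '+'.
hollow quills (derived state '+') is shared by all ingroup taxa — unites the whole ingroup.
prehensile tail (derived state '-') is shared by F, J, and R — a synapomorphy uniting that clade.
Only F, J, R, and W show the derived state '+' for forked tongue, supporting them as a clade.
elongate rostrum (derived state '+') is shared by F, J, R, V, and W — a synapomorphy uniting that clade.
Only F and R show the derived state '+' for stipules present, supporting them as a clade.
fused pelvic girdle: derived state '+' in V only — an autapomorphy, so it tells us nothing about relationships among taxa.
Most parsimonious ingroup topology: ((((J,(R,F)),W),V),G).
The clade {F, J, R} is supported by prehensile tail: its derived state '-' occurs in exactly those taxa and in no other taxon (including the outgroup).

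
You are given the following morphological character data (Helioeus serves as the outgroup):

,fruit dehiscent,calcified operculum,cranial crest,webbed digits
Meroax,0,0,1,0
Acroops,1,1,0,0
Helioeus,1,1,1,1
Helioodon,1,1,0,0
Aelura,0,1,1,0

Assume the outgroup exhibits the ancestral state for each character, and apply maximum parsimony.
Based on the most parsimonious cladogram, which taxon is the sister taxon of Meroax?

The outgroup has state '1' for every character, so '0' is the derived state throughout.
fruit dehiscent: derived state '0' in Aelura and Meroax only — synapomorphy for {Aelura, Meroax}.
calcified operculum: derived state '0' in Meroax only — an autapomorphy, so it tells us nothing about relationships among taxa.
cranial crest: derived state '0' in Acroops and Helioodon only — synapomorphy for {Acroops, Helioodon}.
webbed digits (derived state '0') is shared by all ingroup taxa — unites the whole ingroup.
Most parsimonious ingroup topology: ((Helioodon,Acroops),(Meroax,Aelura)).
Meroax and Aelura form a cherry on this tree, so they are sister taxa.

Aelura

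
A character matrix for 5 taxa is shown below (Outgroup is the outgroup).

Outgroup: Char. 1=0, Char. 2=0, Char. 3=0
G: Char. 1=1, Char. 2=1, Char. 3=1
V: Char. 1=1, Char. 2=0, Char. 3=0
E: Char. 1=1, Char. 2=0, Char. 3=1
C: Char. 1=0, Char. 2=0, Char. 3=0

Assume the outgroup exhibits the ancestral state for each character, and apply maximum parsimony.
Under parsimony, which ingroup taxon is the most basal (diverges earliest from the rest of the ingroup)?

The outgroup has state '0' for every character, so '1' is the derived state throughout.
Only E, G, and V show the derived state '1' for Char. 1, supporting them as a clade.
Char. 2: derived state '1' in G only — an autapomorphy, so it tells us nothing about relationships among taxa.
Char. 3 (derived state '1') is shared by E and G — a synapomorphy uniting that clade.
Most parsimonious ingroup topology: (((G,E),V),C).
C is sister to the clade containing all other ingroup taxa, so it is the earliest-diverging (most basal) ingroup lineage.

C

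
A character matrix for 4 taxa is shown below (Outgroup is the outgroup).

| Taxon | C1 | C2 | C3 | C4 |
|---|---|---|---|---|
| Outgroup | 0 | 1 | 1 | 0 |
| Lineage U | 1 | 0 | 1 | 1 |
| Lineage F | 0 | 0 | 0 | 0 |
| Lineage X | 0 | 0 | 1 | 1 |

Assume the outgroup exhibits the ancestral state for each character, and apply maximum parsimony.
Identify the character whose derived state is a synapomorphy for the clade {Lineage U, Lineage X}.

C4

Character polarity is set by the outgroup: the derived state is whichever differs from the outgroup's state, so for C2, C3 the derived state is '0', and for the remaining characters it is '1'.
C1: derived state '1' in Lineage U only — an autapomorphy, so it tells us nothing about relationships among taxa.
C2 (derived state '0') is shared by all ingroup taxa — unites the whole ingroup.
C3 (derived state '0') is unique to Lineage F (autapomorphy; uninformative for grouping).
C4: derived state '1' in Lineage U and Lineage X only — synapomorphy for {Lineage U, Lineage X}.
Most parsimonious ingroup topology: ((Lineage U,Lineage X),Lineage F).
The clade {Lineage U, Lineage X} is supported by C4: its derived state '1' occurs in exactly those taxa and in no other taxon (including the outgroup).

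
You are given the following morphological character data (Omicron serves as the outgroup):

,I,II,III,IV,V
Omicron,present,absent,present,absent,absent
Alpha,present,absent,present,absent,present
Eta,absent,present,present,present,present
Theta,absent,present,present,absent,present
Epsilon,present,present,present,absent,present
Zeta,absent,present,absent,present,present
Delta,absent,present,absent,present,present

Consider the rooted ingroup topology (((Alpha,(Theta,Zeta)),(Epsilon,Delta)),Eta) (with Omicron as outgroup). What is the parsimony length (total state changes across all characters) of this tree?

Map each character onto (((Alpha,(Theta,Zeta)),(Epsilon,Delta)),Eta) (rooted by Omicron) and count the minimum state changes it requires (Fitch parsimony):
I: 3; II: 2; III: 2; IV: 3; V: 1.
Total tree length = 11.

11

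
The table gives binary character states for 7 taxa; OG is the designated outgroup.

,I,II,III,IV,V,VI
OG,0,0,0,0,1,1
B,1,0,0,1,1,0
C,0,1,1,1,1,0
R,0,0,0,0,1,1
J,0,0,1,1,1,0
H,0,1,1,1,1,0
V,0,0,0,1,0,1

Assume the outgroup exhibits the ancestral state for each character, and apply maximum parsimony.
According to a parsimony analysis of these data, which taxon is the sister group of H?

C

Character polarity is set by the outgroup: the derived state is whichever differs from the outgroup's state, so for V, VI the derived state is '0', and for the remaining characters it is '1'.
I: derived state '1' in B only — an autapomorphy, so it tells us nothing about relationships among taxa.
II: derived state '1' in C and H only — synapomorphy for {C, H}.
III: derived state '1' in C, H, and J only — synapomorphy for {C, H, J}.
IV: derived state '1' in B, C, H, J, and V only — synapomorphy for {B, C, H, J, V}.
V (derived state '0') is unique to V (autapomorphy; uninformative for grouping).
VI (derived state '0') is shared by B, C, H, and J — a synapomorphy uniting that clade.
Most parsimonious ingroup topology: (((B,((C,H),J)),V),R).
H and C form a cherry on this tree, so they are sister taxa.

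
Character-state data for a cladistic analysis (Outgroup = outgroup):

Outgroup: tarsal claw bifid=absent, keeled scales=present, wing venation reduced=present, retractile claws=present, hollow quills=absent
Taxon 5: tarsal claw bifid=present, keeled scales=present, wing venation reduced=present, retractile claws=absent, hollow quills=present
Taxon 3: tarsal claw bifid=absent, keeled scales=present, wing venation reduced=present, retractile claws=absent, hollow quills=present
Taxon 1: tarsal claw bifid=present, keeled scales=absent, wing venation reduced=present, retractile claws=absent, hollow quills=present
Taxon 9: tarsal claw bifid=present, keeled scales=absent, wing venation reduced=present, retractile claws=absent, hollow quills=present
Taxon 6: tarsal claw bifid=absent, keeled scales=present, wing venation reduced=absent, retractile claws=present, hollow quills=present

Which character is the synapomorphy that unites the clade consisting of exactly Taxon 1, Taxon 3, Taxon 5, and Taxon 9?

Character polarity is set by the outgroup: the derived state is whichever differs from the outgroup's state, so for keeled scales, wing venation reduced, retractile claws the derived state is 'absent', and for the remaining characters it is 'present'.
tarsal claw bifid (derived state 'present') is shared by Taxon 1, Taxon 5, and Taxon 9 — a synapomorphy uniting that clade.
keeled scales: derived state 'absent' in Taxon 1 and Taxon 9 only — synapomorphy for {Taxon 1, Taxon 9}.
wing venation reduced: derived state 'absent' in Taxon 6 only — an autapomorphy, so it tells us nothing about relationships among taxa.
retractile claws: derived state 'absent' in Taxon 1, Taxon 3, Taxon 5, and Taxon 9 only — synapomorphy for {Taxon 1, Taxon 3, Taxon 5, Taxon 9}.
hollow quills (derived state 'present') is shared by all ingroup taxa — unites the whole ingroup.
Most parsimonious ingroup topology: (((Taxon 5,(Taxon 1,Taxon 9)),Taxon 3),Taxon 6).
The clade {Taxon 1, Taxon 3, Taxon 5, Taxon 9} is supported by retractile claws: its derived state 'absent' occurs in exactly those taxa and in no other taxon (including the outgroup).

retractile claws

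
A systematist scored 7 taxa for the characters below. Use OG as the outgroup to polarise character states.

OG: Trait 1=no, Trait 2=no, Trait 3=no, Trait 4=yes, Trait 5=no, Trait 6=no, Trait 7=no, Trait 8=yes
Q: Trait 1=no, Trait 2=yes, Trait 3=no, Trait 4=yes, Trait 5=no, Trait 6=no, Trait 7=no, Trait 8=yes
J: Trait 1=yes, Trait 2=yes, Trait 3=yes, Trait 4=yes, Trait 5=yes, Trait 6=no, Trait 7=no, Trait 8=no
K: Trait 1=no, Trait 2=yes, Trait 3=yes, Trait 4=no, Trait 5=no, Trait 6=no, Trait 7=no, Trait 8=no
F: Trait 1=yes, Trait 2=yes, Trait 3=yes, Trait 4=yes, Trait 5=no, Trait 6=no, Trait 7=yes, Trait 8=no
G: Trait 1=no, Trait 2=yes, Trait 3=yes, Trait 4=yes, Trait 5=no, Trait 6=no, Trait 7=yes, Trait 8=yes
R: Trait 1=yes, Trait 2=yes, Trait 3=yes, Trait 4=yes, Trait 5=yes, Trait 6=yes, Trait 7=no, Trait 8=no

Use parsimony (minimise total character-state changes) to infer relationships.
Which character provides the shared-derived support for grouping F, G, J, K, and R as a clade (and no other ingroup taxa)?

Trait 3

Character polarity is set by the outgroup: the derived state is whichever differs from the outgroup's state, so for Trait 4, Trait 8 the derived state is 'no', and for the remaining characters it is 'yes'.
Only F, J, and R show the derived state 'yes' for Trait 1, supporting them as a clade.
All ingroup taxa share the derived state 'yes' for Trait 2; it defines the ingroup but does not resolve relationships within it.
Trait 3: derived state 'yes' in F, G, J, K, and R only — synapomorphy for {F, G, J, K, R}.
Trait 4: derived state 'no' in K only — an autapomorphy, so it tells us nothing about relationships among taxa.
Trait 5 (derived state 'yes') is shared by J and R — a synapomorphy uniting that clade.
Trait 6 (derived state 'yes') is unique to R (autapomorphy; uninformative for grouping).
Trait 7 groups F and G, which is incompatible with the clades supported by the remaining characters; treating it as convergent (homoplasy) costs fewer steps than any alternative tree.
Trait 8 (derived state 'no') is shared by F, J, K, and R — a synapomorphy uniting that clade.
Most parsimonious ingroup topology: (Q,((((J,R),F),K),G)).
The clade {F, G, J, K, R} is supported by Trait 3: its derived state 'yes' occurs in exactly those taxa and in no other taxon (including the outgroup).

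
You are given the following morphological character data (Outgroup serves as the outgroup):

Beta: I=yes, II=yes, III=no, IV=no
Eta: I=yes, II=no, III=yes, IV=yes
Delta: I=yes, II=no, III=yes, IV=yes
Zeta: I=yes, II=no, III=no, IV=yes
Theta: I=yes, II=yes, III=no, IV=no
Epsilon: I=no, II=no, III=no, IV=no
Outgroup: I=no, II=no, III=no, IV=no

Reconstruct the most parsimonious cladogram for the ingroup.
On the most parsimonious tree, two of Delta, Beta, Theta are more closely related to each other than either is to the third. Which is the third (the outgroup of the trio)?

The outgroup has state 'no' for every character, so 'yes' is the derived state throughout.
I: derived state 'yes' in Beta, Delta, Eta, Theta, and Zeta only — synapomorphy for {Beta, Delta, Eta, Theta, Zeta}.
Only Beta and Theta show the derived state 'yes' for II, supporting them as a clade.
III: derived state 'yes' in Delta and Eta only — synapomorphy for {Delta, Eta}.
IV (derived state 'yes') is shared by Delta, Eta, and Zeta — a synapomorphy uniting that clade.
Most parsimonious ingroup topology: (((Theta,Beta),(Zeta,(Eta,Delta))),Epsilon).
Beta and Theta share a more recent common ancestor with each other than either does with Delta, so Delta is the least closely related of the three.

Delta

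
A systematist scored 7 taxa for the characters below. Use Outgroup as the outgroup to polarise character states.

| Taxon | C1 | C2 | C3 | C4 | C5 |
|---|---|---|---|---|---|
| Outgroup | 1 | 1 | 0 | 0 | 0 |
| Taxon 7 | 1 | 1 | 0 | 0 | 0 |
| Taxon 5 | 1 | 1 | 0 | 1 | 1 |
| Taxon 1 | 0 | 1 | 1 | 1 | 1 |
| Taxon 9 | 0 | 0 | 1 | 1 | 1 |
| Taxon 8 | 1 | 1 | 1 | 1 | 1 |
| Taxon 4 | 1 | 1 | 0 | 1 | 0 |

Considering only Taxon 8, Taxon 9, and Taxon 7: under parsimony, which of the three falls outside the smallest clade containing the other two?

Character polarity is set by the outgroup: the derived state is whichever differs from the outgroup's state, so for C1, C2 the derived state is '0', and for the remaining characters it is '1'.
C1 (derived state '0') is shared by Taxon 1 and Taxon 9 — a synapomorphy uniting that clade.
C2 (derived state '0') is unique to Taxon 9 (autapomorphy; uninformative for grouping).
Only Taxon 1, Taxon 8, and Taxon 9 show the derived state '1' for C3, supporting them as a clade.
Only Taxon 1, Taxon 4, Taxon 5, Taxon 8, and Taxon 9 show the derived state '1' for C4, supporting them as a clade.
C5: derived state '1' in Taxon 1, Taxon 5, Taxon 8, and Taxon 9 only — synapomorphy for {Taxon 1, Taxon 5, Taxon 8, Taxon 9}.
Most parsimonious ingroup topology: (Taxon 7,((Taxon 5,((Taxon 1,Taxon 9),Taxon 8)),Taxon 4)).
Taxon 9 and Taxon 8 share a more recent common ancestor with each other than either does with Taxon 7, so Taxon 7 is the least closely related of the three.

Taxon 7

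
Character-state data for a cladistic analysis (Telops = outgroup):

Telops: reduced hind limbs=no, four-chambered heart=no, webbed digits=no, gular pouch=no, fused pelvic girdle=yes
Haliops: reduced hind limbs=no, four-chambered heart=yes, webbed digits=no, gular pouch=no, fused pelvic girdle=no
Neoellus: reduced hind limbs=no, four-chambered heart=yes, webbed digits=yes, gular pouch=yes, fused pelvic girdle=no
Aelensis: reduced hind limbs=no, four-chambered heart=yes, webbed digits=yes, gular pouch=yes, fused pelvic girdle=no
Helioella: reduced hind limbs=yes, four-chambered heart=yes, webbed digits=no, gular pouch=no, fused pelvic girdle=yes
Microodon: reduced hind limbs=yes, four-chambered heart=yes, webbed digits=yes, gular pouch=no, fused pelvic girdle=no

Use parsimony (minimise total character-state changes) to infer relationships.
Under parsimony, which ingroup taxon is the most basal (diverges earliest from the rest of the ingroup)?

Helioella

Character polarity is set by the outgroup: the derived state is whichever differs from the outgroup's state, so for fused pelvic girdle the derived state is 'no', and for the remaining characters it is 'yes'.
reduced hind limbs (state 'yes') occurs in Helioella and Microodon but conflicts with the nesting implied by the other characters — most parsimoniously interpreted as homoplasy.
All ingroup taxa share the derived state 'yes' for four-chambered heart; it defines the ingroup but does not resolve relationships within it.
webbed digits (derived state 'yes') is shared by Aelensis, Microodon, and Neoellus — a synapomorphy uniting that clade.
gular pouch: derived state 'yes' in Aelensis and Neoellus only — synapomorphy for {Aelensis, Neoellus}.
fused pelvic girdle: derived state 'no' in Aelensis, Haliops, Microodon, and Neoellus only — synapomorphy for {Aelensis, Haliops, Microodon, Neoellus}.
Most parsimonious ingroup topology: ((Haliops,((Neoellus,Aelensis),Microodon)),Helioella).
Helioella is sister to the clade containing all other ingroup taxa, so it is the earliest-diverging (most basal) ingroup lineage.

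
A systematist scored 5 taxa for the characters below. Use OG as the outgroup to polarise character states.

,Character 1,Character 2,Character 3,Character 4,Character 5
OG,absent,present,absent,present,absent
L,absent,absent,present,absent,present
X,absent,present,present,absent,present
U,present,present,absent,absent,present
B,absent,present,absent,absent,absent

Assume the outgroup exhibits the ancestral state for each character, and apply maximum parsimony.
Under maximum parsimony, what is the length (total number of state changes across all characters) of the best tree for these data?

5

Character polarity is set by the outgroup: the derived state is whichever differs from the outgroup's state, so for Character 2, Character 4 the derived state is 'absent', and for the remaining characters it is 'present'.
Character 1: derived state 'present' in U only — an autapomorphy, so it tells us nothing about relationships among taxa.
Character 2: derived state 'absent' in L only — an autapomorphy, so it tells us nothing about relationships among taxa.
Character 3: derived state 'present' in L and X only — synapomorphy for {L, X}.
All ingroup taxa share the derived state 'absent' for Character 4; it defines the ingroup but does not resolve relationships within it.
Only L, U, and X show the derived state 'present' for Character 5, supporting them as a clade.
Most parsimonious ingroup topology: (((L,X),U),B).
Changes per character on this tree: Character 1: 1; Character 2: 1; Character 3: 1; Character 4: 1; Character 5: 1.
Total = 5.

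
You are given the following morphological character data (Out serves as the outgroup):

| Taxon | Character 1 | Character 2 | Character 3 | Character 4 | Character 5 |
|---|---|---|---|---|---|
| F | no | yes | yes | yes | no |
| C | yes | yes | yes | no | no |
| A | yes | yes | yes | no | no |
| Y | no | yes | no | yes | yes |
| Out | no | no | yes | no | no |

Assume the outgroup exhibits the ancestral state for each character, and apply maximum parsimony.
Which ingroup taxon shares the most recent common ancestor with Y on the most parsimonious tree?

F

Character polarity is set by the outgroup: the derived state is whichever differs from the outgroup's state, so for Character 3 the derived state is 'no', and for the remaining characters it is 'yes'.
Character 1 (derived state 'yes') is shared by A and C — a synapomorphy uniting that clade.
Character 2 (derived state 'yes') is shared by all ingroup taxa — unites the whole ingroup.
Character 3 (derived state 'no') is unique to Y (autapomorphy; uninformative for grouping).
Character 4: derived state 'yes' in F and Y only — synapomorphy for {F, Y}.
Character 5 (derived state 'yes') is unique to Y (autapomorphy; uninformative for grouping).
Most parsimonious ingroup topology: ((Y,F),(C,A)).
Y and F form a cherry on this tree, so they are sister taxa.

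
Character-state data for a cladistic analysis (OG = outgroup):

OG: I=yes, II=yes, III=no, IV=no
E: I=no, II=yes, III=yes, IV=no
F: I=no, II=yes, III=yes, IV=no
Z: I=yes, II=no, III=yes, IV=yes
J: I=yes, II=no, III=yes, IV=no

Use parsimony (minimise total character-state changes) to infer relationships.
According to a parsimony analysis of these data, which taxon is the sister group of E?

F

Character polarity is set by the outgroup: the derived state is whichever differs from the outgroup's state, so for I, II the derived state is 'no', and for the remaining characters it is 'yes'.
Only E and F show the derived state 'no' for I, supporting them as a clade.
Only J and Z show the derived state 'no' for II, supporting them as a clade.
III (derived state 'yes') is shared by all ingroup taxa — unites the whole ingroup.
IV: derived state 'yes' in Z only — an autapomorphy, so it tells us nothing about relationships among taxa.
Most parsimonious ingroup topology: ((Z,J),(F,E)).
E and F form a cherry on this tree, so they are sister taxa.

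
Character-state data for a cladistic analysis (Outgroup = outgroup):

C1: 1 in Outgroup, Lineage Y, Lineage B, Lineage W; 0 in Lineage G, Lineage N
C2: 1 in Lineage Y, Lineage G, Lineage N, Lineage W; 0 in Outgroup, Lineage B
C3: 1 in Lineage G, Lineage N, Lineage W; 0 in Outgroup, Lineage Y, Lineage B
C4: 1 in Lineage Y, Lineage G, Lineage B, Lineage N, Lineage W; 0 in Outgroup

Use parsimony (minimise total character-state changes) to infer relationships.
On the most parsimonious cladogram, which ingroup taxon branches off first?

Lineage B

Character polarity is set by the outgroup: the derived state is whichever differs from the outgroup's state, so for C1 the derived state is '0', and for the remaining characters it is '1'.
C1: derived state '0' in Lineage G and Lineage N only — synapomorphy for {Lineage G, Lineage N}.
Only Lineage G, Lineage N, Lineage W, and Lineage Y show the derived state '1' for C2, supporting them as a clade.
Only Lineage G, Lineage N, and Lineage W show the derived state '1' for C3, supporting them as a clade.
All ingroup taxa share the derived state '1' for C4; it defines the ingroup but does not resolve relationships within it.
Most parsimonious ingroup topology: ((Lineage Y,((Lineage G,Lineage N),Lineage W)),Lineage B).
Lineage B is sister to the clade containing all other ingroup taxa, so it is the earliest-diverging (most basal) ingroup lineage.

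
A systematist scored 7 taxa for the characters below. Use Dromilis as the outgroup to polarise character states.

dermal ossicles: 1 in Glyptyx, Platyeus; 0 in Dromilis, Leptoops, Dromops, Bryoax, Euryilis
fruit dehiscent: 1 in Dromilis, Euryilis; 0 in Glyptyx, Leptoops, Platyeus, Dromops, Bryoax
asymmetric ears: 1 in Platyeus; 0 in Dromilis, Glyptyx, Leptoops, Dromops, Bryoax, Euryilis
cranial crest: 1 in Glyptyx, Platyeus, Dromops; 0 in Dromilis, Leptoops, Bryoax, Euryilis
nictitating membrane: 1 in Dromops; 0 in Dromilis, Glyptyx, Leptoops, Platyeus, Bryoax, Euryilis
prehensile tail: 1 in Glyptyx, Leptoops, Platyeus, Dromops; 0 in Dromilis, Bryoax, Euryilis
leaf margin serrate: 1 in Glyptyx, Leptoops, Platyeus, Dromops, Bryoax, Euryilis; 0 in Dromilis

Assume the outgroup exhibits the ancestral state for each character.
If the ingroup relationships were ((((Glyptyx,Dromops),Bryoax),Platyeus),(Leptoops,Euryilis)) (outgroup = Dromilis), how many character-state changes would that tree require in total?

12

Map each character onto ((((Glyptyx,Dromops),Bryoax),Platyeus),(Leptoops,Euryilis)) (rooted by Dromilis) and count the minimum state changes it requires (Fitch parsimony):
dermal ossicles: 2; fruit dehiscent: 2; asymmetric ears: 1; cranial crest: 2; nictitating membrane: 1; prehensile tail: 3; leaf margin serrate: 1.
Total tree length = 12.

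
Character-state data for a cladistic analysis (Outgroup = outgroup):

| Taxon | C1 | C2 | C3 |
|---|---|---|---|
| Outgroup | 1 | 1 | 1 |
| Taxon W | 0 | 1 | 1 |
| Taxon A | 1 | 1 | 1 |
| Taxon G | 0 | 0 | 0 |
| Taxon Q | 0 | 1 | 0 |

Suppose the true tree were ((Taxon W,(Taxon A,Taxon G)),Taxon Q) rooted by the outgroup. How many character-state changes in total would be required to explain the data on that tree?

Map each character onto ((Taxon W,(Taxon A,Taxon G)),Taxon Q) (rooted by Outgroup) and count the minimum state changes it requires (Fitch parsimony):
C1: 2; C2: 1; C3: 2.
Total tree length = 5.

5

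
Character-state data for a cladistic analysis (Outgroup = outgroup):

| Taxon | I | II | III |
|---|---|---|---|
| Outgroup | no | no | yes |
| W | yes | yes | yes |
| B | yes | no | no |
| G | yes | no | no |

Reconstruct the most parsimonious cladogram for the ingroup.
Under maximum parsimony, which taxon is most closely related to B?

G

Character polarity is set by the outgroup: the derived state is whichever differs from the outgroup's state, so for III the derived state is 'no', and for the remaining characters it is 'yes'.
I (derived state 'yes') is shared by all ingroup taxa — unites the whole ingroup.
II (derived state 'yes') is unique to W (autapomorphy; uninformative for grouping).
III: derived state 'no' in B and G only — synapomorphy for {B, G}.
Most parsimonious ingroup topology: (W,(B,G)).
B and G form a cherry on this tree, so they are sister taxa.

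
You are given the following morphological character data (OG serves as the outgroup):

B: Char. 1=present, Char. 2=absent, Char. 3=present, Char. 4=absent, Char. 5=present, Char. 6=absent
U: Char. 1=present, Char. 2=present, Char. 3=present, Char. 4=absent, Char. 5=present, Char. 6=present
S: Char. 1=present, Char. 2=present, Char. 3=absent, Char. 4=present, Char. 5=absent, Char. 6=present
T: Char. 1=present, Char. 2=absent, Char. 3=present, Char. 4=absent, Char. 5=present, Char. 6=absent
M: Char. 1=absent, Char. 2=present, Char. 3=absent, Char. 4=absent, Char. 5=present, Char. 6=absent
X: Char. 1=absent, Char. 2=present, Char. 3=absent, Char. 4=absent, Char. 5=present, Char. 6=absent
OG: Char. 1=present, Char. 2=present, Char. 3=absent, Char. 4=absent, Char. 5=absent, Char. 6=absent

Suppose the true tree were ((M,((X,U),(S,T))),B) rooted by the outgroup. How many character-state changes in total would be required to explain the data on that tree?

Map each character onto ((M,((X,U),(S,T))),B) (rooted by OG) and count the minimum state changes it requires (Fitch parsimony):
Char. 1: 2; Char. 2: 2; Char. 3: 3; Char. 4: 1; Char. 5: 2; Char. 6: 2.
Total tree length = 12.

12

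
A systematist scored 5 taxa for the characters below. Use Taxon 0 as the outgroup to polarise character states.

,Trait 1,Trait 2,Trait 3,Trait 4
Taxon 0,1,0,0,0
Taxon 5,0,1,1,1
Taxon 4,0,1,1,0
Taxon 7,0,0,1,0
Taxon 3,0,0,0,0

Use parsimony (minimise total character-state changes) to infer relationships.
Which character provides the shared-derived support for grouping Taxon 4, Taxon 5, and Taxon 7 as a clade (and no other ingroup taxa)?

Trait 3

Character polarity is set by the outgroup: the derived state is whichever differs from the outgroup's state, so for Trait 1 the derived state is '0', and for the remaining characters it is '1'.
Trait 1 (derived state '0') is shared by all ingroup taxa — unites the whole ingroup.
Only Taxon 4 and Taxon 5 show the derived state '1' for Trait 2, supporting them as a clade.
Only Taxon 4, Taxon 5, and Taxon 7 show the derived state '1' for Trait 3, supporting them as a clade.
Trait 4: derived state '1' in Taxon 5 only — an autapomorphy, so it tells us nothing about relationships among taxa.
Most parsimonious ingroup topology: (((Taxon 5,Taxon 4),Taxon 7),Taxon 3).
The clade {Taxon 4, Taxon 5, Taxon 7} is supported by Trait 3: its derived state '1' occurs in exactly those taxa and in no other taxon (including the outgroup).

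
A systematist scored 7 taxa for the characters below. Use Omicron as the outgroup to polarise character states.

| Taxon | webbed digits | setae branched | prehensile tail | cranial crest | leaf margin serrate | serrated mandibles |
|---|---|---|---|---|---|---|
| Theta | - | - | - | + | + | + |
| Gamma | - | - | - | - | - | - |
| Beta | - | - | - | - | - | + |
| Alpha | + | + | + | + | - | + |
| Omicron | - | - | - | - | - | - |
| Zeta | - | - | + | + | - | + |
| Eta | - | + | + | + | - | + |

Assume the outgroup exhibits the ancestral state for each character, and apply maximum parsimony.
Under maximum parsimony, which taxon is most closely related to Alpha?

Eta

The outgroup has state '-' for every character, so '+' is the derived state throughout.
webbed digits (derived state '+') is unique to Alpha (autapomorphy; uninformative for grouping).
setae branched (derived state '+') is shared by Alpha and Eta — a synapomorphy uniting that clade.
Only Alpha, Eta, and Zeta show the derived state '+' for prehensile tail, supporting them as a clade.
Only Alpha, Eta, Theta, and Zeta show the derived state '+' for cranial crest, supporting them as a clade.
leaf margin serrate (derived state '+') is unique to Theta (autapomorphy; uninformative for grouping).
Only Alpha, Beta, Eta, Theta, and Zeta show the derived state '+' for serrated mandibles, supporting them as a clade.
Most parsimonious ingroup topology: ((Beta,((Zeta,(Eta,Alpha)),Theta)),Gamma).
Alpha and Eta form a cherry on this tree, so they are sister taxa.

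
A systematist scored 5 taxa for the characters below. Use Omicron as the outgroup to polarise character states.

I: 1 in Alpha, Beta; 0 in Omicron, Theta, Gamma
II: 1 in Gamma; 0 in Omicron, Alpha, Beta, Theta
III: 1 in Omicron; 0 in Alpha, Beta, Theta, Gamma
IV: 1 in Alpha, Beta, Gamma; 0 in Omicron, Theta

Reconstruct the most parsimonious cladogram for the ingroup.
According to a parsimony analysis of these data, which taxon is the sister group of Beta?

Character polarity is set by the outgroup: the derived state is whichever differs from the outgroup's state, so for III the derived state is '0', and for the remaining characters it is '1'.
I (derived state '1') is shared by Alpha and Beta — a synapomorphy uniting that clade.
II (derived state '1') is unique to Gamma (autapomorphy; uninformative for grouping).
III (derived state '0') is shared by all ingroup taxa — unites the whole ingroup.
Only Alpha, Beta, and Gamma show the derived state '1' for IV, supporting them as a clade.
Most parsimonious ingroup topology: (((Beta,Alpha),Gamma),Theta).
Beta and Alpha form a cherry on this tree, so they are sister taxa.

Alpha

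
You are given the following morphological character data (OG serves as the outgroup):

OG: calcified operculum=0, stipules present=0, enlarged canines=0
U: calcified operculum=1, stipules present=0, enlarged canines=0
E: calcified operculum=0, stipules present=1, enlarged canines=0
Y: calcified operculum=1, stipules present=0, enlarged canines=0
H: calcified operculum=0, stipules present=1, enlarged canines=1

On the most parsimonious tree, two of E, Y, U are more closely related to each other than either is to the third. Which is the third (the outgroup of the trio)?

The outgroup has state '0' for every character, so '1' is the derived state throughout.
calcified operculum (derived state '1') is shared by U and Y — a synapomorphy uniting that clade.
stipules present: derived state '1' in E and H only — synapomorphy for {E, H}.
enlarged canines: derived state '1' in H only — an autapomorphy, so it tells us nothing about relationships among taxa.
Most parsimonious ingroup topology: ((U,Y),(E,H)).
U and Y share a more recent common ancestor with each other than either does with E, so E is the least closely related of the three.

E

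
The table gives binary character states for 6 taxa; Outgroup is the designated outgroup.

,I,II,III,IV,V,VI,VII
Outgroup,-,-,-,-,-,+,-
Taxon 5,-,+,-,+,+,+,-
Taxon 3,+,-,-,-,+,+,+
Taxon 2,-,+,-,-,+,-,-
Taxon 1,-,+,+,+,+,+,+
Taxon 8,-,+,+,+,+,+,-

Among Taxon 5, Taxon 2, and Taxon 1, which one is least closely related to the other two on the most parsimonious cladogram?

Taxon 2

Character polarity is set by the outgroup: the derived state is whichever differs from the outgroup's state, so for VI the derived state is '-', and for the remaining characters it is '+'.
I: derived state '+' in Taxon 3 only — an autapomorphy, so it tells us nothing about relationships among taxa.
II: derived state '+' in Taxon 1, Taxon 2, Taxon 5, and Taxon 8 only — synapomorphy for {Taxon 1, Taxon 2, Taxon 5, Taxon 8}.
Only Taxon 1 and Taxon 8 show the derived state '+' for III, supporting them as a clade.
IV (derived state '+') is shared by Taxon 1, Taxon 5, and Taxon 8 — a synapomorphy uniting that clade.
All ingroup taxa share the derived state '+' for V; it defines the ingroup but does not resolve relationships within it.
VI (derived state '-') is unique to Taxon 2 (autapomorphy; uninformative for grouping).
VII groups Taxon 1 and Taxon 3, which is incompatible with the clades supported by the remaining characters; treating it as convergent (homoplasy) costs fewer steps than any alternative tree.
Most parsimonious ingroup topology: (((Taxon 5,(Taxon 1,Taxon 8)),Taxon 2),Taxon 3).
Taxon 5 and Taxon 1 share a more recent common ancestor with each other than either does with Taxon 2, so Taxon 2 is the least closely related of the three.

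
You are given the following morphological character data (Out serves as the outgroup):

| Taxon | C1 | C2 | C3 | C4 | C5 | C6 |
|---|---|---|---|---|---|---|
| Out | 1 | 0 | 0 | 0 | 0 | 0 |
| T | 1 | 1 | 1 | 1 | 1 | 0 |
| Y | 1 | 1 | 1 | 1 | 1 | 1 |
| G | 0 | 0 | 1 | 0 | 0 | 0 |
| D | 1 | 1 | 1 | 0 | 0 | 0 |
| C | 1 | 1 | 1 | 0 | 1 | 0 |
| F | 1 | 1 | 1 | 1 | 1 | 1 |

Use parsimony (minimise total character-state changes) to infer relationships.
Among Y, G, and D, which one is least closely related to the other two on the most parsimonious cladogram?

Character polarity is set by the outgroup: the derived state is whichever differs from the outgroup's state, so for C1 the derived state is '0', and for the remaining characters it is '1'.
C1: derived state '0' in G only — an autapomorphy, so it tells us nothing about relationships among taxa.
C2 (derived state '1') is shared by C, D, F, T, and Y — a synapomorphy uniting that clade.
C3 (derived state '1') is shared by all ingroup taxa — unites the whole ingroup.
C4 (derived state '1') is shared by F, T, and Y — a synapomorphy uniting that clade.
C5: derived state '1' in C, F, T, and Y only — synapomorphy for {C, F, T, Y}.
C6 (derived state '1') is shared by F and Y — a synapomorphy uniting that clade.
Most parsimonious ingroup topology: ((((T,(Y,F)),C),D),G).
D and Y share a more recent common ancestor with each other than either does with G, so G is the least closely related of the three.

G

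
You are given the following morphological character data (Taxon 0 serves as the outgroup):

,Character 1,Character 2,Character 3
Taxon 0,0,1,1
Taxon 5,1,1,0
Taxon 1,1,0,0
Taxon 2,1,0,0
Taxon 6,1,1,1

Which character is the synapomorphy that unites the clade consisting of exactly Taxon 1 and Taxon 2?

Character 2

Character polarity is set by the outgroup: the derived state is whichever differs from the outgroup's state, so for Character 2, Character 3 the derived state is '0', and for the remaining characters it is '1'.
All ingroup taxa share the derived state '1' for Character 1; it defines the ingroup but does not resolve relationships within it.
Character 2 (derived state '0') is shared by Taxon 1 and Taxon 2 — a synapomorphy uniting that clade.
Character 3: derived state '0' in Taxon 1, Taxon 2, and Taxon 5 only — synapomorphy for {Taxon 1, Taxon 2, Taxon 5}.
Most parsimonious ingroup topology: ((Taxon 5,(Taxon 1,Taxon 2)),Taxon 6).
The clade {Taxon 1, Taxon 2} is supported by Character 2: its derived state '0' occurs in exactly those taxa and in no other taxon (including the outgroup).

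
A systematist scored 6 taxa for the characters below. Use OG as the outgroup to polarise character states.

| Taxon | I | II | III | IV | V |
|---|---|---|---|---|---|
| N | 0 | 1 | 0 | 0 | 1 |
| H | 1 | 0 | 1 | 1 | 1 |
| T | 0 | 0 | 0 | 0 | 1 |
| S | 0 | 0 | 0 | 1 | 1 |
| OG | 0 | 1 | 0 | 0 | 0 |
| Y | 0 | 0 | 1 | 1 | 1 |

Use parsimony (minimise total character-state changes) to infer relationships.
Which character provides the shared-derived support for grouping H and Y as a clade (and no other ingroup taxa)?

Character polarity is set by the outgroup: the derived state is whichever differs from the outgroup's state, so for II the derived state is '0', and for the remaining characters it is '1'.
I (derived state '1') is unique to H (autapomorphy; uninformative for grouping).
Only H, S, T, and Y show the derived state '0' for II, supporting them as a clade.
III: derived state '1' in H and Y only — synapomorphy for {H, Y}.
IV (derived state '1') is shared by H, S, and Y — a synapomorphy uniting that clade.
All ingroup taxa share the derived state '1' for V; it defines the ingroup but does not resolve relationships within it.
Most parsimonious ingroup topology: ((((Y,H),S),T),N).
The clade {H, Y} is supported by III: its derived state '1' occurs in exactly those taxa and in no other taxon (including the outgroup).

III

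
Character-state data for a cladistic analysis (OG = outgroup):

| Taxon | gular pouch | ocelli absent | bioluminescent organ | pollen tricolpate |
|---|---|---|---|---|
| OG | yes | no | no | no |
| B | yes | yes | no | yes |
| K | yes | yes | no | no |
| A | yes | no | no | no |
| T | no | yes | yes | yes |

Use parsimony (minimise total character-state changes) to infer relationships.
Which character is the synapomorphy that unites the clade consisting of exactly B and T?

Character polarity is set by the outgroup: the derived state is whichever differs from the outgroup's state, so for gular pouch the derived state is 'no', and for the remaining characters it is 'yes'.
gular pouch (derived state 'no') is unique to T (autapomorphy; uninformative for grouping).
ocelli absent: derived state 'yes' in B, K, and T only — synapomorphy for {B, K, T}.
bioluminescent organ (derived state 'yes') is unique to T (autapomorphy; uninformative for grouping).
Only B and T show the derived state 'yes' for pollen tricolpate, supporting them as a clade.
Most parsimonious ingroup topology: (((B,T),K),A).
The clade {B, T} is supported by pollen tricolpate: its derived state 'yes' occurs in exactly those taxa and in no other taxon (including the outgroup).

pollen tricolpate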